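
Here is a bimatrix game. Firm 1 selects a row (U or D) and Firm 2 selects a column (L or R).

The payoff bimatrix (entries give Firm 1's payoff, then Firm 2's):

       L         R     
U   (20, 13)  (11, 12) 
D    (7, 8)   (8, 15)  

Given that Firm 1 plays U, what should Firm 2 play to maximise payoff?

L

Against U, Firm 2 earns 13 from L and 12 from R.
So L is the best response.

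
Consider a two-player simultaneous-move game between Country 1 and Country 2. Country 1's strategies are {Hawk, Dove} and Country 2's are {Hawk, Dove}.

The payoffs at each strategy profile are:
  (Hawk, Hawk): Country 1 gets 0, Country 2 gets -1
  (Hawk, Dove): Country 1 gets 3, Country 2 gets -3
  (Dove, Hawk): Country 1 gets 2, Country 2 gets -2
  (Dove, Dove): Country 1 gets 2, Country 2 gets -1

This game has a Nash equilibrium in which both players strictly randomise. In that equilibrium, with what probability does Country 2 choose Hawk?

Let c be the probability that Country 2 plays Hawk. In a completely mixed equilibrium, Country 1 must be indifferent between Hawk and Dove.
Country 1's expected payoff from Hawk is 3(1−c); from Dove it is 2c + 2(1−c).
Setting these equal: −3c + 3 = 2, so c = 1/3.

1/3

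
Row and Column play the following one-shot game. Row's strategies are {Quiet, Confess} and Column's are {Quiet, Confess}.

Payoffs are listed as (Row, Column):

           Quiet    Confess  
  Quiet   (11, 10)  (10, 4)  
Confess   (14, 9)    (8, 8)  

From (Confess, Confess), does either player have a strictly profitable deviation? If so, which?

Both

Row at (Confess, Confess) earns 8; deviating to Quiet yields 10 — a strict improvement.
Column earns 8; deviating to Quiet yields 9 — a strict improvement.
Both Row and Column have strictly profitable deviations.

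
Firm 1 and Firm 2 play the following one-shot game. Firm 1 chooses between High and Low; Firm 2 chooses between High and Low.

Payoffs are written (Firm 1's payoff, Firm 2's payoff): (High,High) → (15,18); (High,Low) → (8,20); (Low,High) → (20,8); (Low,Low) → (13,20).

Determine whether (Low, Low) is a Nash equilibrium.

At (Low, Low), Firm 1 earns 13; switching to High would give 8, so Firm 1 has no profitable deviation.
Firm 2 earns 20; switching to High would give 8, so Firm 2 has no profitable deviation.
Neither player can gain by a unilateral deviation, so this profile is a Nash equilibrium.

Yes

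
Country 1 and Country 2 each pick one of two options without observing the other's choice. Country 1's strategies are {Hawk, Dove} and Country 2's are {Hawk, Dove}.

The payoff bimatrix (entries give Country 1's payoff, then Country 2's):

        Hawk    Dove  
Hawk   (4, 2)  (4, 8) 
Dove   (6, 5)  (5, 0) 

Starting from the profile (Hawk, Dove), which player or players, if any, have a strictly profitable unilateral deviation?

Country 1

Country 1 at (Hawk, Dove) earns 4; deviating to Dove yields 5 — a strict improvement.
Country 2 earns 8; deviating to Hawk yields 2 — not better.
Only Country 1 has a strictly profitable deviation.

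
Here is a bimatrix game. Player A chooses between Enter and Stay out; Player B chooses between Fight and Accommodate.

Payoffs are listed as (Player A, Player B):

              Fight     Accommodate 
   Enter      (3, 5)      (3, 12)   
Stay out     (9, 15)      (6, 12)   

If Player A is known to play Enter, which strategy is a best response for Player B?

Against Enter, Player B earns 5 from Fight and 12 from Accommodate.
So Accommodate is the best response.

Accommodate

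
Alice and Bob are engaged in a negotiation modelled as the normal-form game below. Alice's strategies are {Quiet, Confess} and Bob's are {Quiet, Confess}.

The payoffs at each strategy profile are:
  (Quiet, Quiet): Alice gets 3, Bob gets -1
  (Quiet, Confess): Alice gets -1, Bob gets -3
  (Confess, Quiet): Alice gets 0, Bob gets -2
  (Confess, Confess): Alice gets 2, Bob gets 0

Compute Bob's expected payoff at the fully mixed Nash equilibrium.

First find p, the probability Alice plays Quiet, from Bob's indifference between Quiet and Confess: −p − 2(1−p) = −3p, giving p = 1/2.
Since Bob is indifferent in equilibrium, Bob's expected payoff equals the payoff from either column against (1/2, 1/2). Using Quiet: −(1/2) − 2(1/2) = -3/2.

-3/2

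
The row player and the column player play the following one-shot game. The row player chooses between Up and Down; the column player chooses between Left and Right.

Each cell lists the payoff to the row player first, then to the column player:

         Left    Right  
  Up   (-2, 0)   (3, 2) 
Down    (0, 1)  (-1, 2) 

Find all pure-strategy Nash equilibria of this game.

(Up, Left): the row player prefers Down (0 > -2); the column player prefers Right (2 > 0) — not an equilibrium.
(Up, Right): the row player gets 3 ≥ -1 from Down, and the column player gets 2 ≥ 0 from Left — Nash equilibrium.
(Down, Left): the column player prefers Right (2 > 1) — not an equilibrium.
(Down, Right): the row player prefers Up (3 > -1) — not an equilibrium.

(Up, Right)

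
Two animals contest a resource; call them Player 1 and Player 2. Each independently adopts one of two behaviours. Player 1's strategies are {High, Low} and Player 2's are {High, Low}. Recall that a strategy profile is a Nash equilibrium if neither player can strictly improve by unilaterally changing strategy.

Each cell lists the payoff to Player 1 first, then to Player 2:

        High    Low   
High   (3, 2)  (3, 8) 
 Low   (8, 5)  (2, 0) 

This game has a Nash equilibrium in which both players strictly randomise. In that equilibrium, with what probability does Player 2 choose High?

1/6

Let c be the probability that Player 2 plays High. In a completely mixed equilibrium, Player 1 must be indifferent between High and Low.
Player 1's expected payoff from High is 3c + 3(1−c); from Low it is 8c + 2(1−c).
Setting these equal: 3 = 6c + 2, so c = 1/6.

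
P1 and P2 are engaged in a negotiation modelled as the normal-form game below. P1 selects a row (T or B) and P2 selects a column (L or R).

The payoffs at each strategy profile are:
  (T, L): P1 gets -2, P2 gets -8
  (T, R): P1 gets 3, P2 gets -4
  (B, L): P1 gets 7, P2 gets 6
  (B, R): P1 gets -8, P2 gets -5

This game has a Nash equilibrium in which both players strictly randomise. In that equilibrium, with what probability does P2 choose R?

9/20

Let y be the probability that P2 plays L. In a completely mixed equilibrium, P1 must be indifferent between T and B.
P1's expected payoff from T is −2y + 3(1−y); from B it is 7y − 8(1−y).
Setting these equal: −5y + 3 = 15y − 8, so y = 11/20.
Therefore P2 plays R with probability 1 − 11/20 = 9/20.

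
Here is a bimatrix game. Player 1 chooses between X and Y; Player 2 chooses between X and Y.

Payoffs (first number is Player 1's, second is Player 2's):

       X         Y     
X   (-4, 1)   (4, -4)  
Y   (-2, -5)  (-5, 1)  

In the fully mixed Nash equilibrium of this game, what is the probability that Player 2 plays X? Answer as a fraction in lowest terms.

9/11

Let q be the probability that Player 2 plays X. In a completely mixed equilibrium, Player 1 must be indifferent between X and Y.
Player 1's expected payoff from X is −4q + 4(1−q); from Y it is −2q − 5(1−q).
Setting these equal: −8q + 4 = 3q − 5, so q = 9/11.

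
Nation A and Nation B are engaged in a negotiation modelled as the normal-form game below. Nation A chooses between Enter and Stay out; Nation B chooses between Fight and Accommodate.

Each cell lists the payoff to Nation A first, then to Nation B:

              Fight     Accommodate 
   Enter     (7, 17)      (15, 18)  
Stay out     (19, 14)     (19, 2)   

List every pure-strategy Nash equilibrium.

(Enter, Fight): Nation A prefers Stay out (19 > 7); Nation B prefers Accommodate (18 > 17) — not an equilibrium.
(Enter, Accommodate): Nation A prefers Stay out (19 > 15) — not an equilibrium.
(Stay out, Fight): Nation A gets 19 ≥ 7 from Enter, and Nation B gets 14 ≥ 2 from Accommodate — Nash equilibrium.
(Stay out, Accommodate): Nation B prefers Fight (14 > 2) — not an equilibrium.

(Stay out, Fight)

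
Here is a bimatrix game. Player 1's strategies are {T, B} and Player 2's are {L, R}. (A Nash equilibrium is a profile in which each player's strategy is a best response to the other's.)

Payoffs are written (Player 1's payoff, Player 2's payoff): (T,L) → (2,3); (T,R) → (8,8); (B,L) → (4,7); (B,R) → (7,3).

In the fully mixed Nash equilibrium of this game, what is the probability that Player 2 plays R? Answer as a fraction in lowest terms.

Let q be the probability that Player 2 plays L. In a completely mixed equilibrium, Player 1 must be indifferent between T and B.
Player 1's expected payoff from T is 2q + 8(1−q); from B it is 4q + 7(1−q).
Setting these equal: −6q + 8 = −3q + 7, so q = 1/3.
Therefore Player 2 plays R with probability 1 − 1/3 = 2/3.

2/3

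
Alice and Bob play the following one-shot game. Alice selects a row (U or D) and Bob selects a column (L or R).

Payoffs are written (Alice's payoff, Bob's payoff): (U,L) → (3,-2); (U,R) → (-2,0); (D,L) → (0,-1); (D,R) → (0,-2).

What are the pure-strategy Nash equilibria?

none

(U, L): Bob prefers R (0 > -2) — not an equilibrium.
(U, R): Alice prefers D (0 > -2) — not an equilibrium.
(D, L): Alice prefers U (3 > 0) — not an equilibrium.
(D, R): Bob prefers L (-1 > -2) — not an equilibrium.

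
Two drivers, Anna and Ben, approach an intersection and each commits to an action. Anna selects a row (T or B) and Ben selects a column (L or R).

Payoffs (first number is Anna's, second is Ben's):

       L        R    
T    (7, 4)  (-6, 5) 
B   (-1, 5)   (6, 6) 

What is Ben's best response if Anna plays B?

Against B, Ben earns 5 from L and 6 from R.
So R is the best response.

R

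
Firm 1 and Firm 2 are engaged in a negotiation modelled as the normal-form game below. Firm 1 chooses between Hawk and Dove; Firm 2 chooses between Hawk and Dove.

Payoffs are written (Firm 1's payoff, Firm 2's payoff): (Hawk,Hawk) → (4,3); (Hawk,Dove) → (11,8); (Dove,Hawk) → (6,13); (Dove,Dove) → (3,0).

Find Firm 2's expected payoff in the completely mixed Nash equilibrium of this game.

52/9

First find x, the probability Firm 1 plays Hawk, from Firm 2's indifference between Hawk and Dove: 3x + 13(1−x) = 8x, giving x = 13/18.
Since Firm 2 is indifferent in equilibrium, Firm 2's expected payoff equals the payoff from either column against (13/18, 5/18). Using Hawk: 3(13/18) + 13(5/18) = 52/9.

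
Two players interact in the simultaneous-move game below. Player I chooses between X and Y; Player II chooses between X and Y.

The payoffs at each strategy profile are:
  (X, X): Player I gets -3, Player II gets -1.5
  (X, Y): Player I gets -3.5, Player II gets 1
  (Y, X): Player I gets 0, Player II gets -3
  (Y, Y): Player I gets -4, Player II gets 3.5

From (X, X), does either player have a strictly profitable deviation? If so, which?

Both

Player I at (X, X) earns -3; deviating to Y yields 0 — a strict improvement.
Player II earns -1.5; deviating to Y yields 1 — a strict improvement.
Both Player I and Player II have strictly profitable deviations.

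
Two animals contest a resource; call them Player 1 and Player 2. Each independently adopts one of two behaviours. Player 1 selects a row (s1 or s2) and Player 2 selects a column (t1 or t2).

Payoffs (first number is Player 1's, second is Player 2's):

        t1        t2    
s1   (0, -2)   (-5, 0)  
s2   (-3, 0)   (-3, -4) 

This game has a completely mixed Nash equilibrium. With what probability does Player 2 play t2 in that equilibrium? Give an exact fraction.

Let q be the probability that Player 2 plays t1. In a completely mixed equilibrium, Player 1 must be indifferent between s1 and s2.
Player 1's expected payoff from s1 is −5(1−q); from s2 it is −3q − 3(1−q).
Setting these equal: 5q − 5 = -3, so q = 2/5.
Therefore Player 2 plays t2 with probability 1 − 2/5 = 3/5.

3/5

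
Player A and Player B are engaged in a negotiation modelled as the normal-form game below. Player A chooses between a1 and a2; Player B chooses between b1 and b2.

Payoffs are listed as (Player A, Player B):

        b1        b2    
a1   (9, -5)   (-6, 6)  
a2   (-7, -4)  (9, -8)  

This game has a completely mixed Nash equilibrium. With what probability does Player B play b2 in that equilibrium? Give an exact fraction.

Let q be the probability that Player B plays b1. In a completely mixed equilibrium, Player A must be indifferent between a1 and a2.
Player A's expected payoff from a1 is 9q − 6(1−q); from a2 it is −7q + 9(1−q).
Setting these equal: 15q − 6 = −16q + 9, so q = 15/31.
Therefore Player B plays b2 with probability 1 − 15/31 = 16/31.

16/31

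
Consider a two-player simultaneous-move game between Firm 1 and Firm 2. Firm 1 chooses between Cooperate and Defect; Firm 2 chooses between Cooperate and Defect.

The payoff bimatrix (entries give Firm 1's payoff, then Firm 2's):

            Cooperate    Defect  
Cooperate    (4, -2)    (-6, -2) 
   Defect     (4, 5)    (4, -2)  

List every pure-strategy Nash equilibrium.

(Cooperate, Cooperate): Firm 1 gets 4 ≥ 4 from Defect, and Firm 2 gets -2 ≥ -2 from Defect — Nash equilibrium.
(Cooperate, Defect): Firm 1 prefers Defect (4 > -6) — not an equilibrium.
(Defect, Cooperate): Firm 1 gets 4 ≥ 4 from Cooperate, and Firm 2 gets 5 ≥ -2 from Defect — Nash equilibrium.
(Defect, Defect): Firm 2 prefers Cooperate (5 > -2) — not an equilibrium.

(Cooperate, Cooperate) and (Defect, Cooperate)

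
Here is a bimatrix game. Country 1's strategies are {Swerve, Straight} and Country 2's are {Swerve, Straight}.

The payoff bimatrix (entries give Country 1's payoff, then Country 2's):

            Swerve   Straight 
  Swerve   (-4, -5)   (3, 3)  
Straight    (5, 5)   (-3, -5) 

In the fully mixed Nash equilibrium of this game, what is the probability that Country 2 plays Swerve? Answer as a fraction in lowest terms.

2/5

Let c be the probability that Country 2 plays Swerve. In a completely mixed equilibrium, Country 1 must be indifferent between Swerve and Straight.
Country 1's expected payoff from Swerve is −4c + 3(1−c); from Straight it is 5c − 3(1−c).
Setting these equal: −7c + 3 = 8c − 3, so c = 2/5.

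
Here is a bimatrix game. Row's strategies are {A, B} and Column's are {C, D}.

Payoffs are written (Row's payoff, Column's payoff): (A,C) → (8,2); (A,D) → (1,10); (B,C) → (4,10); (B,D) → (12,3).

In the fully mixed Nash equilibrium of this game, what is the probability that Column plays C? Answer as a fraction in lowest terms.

Let q be the probability that Column plays C. In a completely mixed equilibrium, Row must be indifferent between A and B.
Row's expected payoff from A is 8q + (1−q); from B it is 4q + 12(1−q).
Setting these equal: 7q + 1 = −8q + 12, so q = 11/15.

11/15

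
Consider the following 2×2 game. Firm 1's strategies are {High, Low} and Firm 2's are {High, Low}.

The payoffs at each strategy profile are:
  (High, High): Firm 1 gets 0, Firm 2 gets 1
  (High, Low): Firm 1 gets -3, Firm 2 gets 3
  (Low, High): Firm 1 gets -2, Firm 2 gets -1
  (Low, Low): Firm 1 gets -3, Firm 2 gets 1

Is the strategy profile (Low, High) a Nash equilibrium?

At (Low, High), Firm 1 earns -2; switching to High would give 0, so Firm 1 would deviate.
Firm 2 earns -1; switching to Low would give 1, so Firm 2 would deviate.
Since at least one player can profitably deviate, this is not a Nash equilibrium.

No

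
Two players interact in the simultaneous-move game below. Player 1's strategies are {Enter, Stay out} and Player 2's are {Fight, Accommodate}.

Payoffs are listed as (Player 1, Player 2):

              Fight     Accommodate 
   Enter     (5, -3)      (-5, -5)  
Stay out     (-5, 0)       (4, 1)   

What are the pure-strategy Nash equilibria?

(Enter, Fight): Player 1 gets 5 ≥ -5 from Stay out, and Player 2 gets -3 ≥ -5 from Accommodate — Nash equilibrium.
(Enter, Accommodate): Player 1 prefers Stay out (4 > -5); Player 2 prefers Fight (-3 > -5) — not an equilibrium.
(Stay out, Fight): Player 1 prefers Enter (5 > -5); Player 2 prefers Accommodate (1 > 0) — not an equilibrium.
(Stay out, Accommodate): Player 1 gets 4 ≥ -5 from Enter, and Player 2 gets 1 ≥ 0 from Fight — Nash equilibrium.

(Enter, Fight) and (Stay out, Accommodate)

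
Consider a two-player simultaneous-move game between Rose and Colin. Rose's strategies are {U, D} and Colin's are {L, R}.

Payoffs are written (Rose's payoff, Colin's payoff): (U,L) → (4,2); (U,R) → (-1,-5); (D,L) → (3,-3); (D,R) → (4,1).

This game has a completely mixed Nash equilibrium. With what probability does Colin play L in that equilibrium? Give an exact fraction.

5/6

Let y be the probability that Colin plays L. In a completely mixed equilibrium, Rose must be indifferent between U and D.
Rose's expected payoff from U is 4y − (1−y); from D it is 3y + 4(1−y).
Setting these equal: 5y − 1 = −y + 4, so y = 5/6.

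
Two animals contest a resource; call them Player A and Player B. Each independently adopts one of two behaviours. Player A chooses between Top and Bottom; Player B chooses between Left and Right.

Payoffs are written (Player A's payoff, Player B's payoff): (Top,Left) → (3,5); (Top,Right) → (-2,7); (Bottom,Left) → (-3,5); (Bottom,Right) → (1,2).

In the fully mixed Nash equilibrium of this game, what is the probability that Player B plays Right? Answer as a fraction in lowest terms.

2/3

Let y be the probability that Player B plays Left. In a completely mixed equilibrium, Player A must be indifferent between Top and Bottom.
Player A's expected payoff from Top is 3y − 2(1−y); from Bottom it is −3y + (1−y).
Setting these equal: 5y − 2 = −4y + 1, so y = 1/3.
Therefore Player B plays Right with probability 1 − 1/3 = 2/3.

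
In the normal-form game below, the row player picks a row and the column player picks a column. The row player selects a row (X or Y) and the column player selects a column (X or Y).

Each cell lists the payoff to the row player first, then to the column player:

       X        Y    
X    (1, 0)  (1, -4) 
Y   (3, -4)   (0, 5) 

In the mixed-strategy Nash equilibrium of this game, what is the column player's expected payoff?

First find x, the probability the row player plays X, from the column player's indifference between X and Y: −4(1−x) = −4x + 5(1−x), giving x = 9/13.
Since the column player is indifferent in equilibrium, the column player's expected payoff equals the payoff from either column against (9/13, 4/13). Using X: −4(4/13) = -16/13.

-16/13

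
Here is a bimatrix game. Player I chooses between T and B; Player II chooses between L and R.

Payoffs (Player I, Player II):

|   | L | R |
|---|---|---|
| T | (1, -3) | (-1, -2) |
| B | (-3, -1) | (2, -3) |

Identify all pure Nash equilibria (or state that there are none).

none

(T, L): Player II prefers R (-2 > -3) — not an equilibrium.
(T, R): Player I prefers B (2 > -1) — not an equilibrium.
(B, L): Player I prefers T (1 > -3) — not an equilibrium.
(B, R): Player II prefers L (-1 > -3) — not an equilibrium.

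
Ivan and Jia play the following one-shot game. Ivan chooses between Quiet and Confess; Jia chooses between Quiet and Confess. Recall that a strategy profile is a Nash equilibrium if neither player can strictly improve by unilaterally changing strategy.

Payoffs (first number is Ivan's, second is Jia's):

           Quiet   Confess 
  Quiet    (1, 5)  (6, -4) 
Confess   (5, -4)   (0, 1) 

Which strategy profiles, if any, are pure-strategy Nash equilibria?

none

(Quiet, Quiet): Ivan prefers Confess (5 > 1) — not an equilibrium.
(Quiet, Confess): Jia prefers Quiet (5 > -4) — not an equilibrium.
(Confess, Quiet): Jia prefers Confess (1 > -4) — not an equilibrium.
(Confess, Confess): Ivan prefers Quiet (6 > 0) — not an equilibrium.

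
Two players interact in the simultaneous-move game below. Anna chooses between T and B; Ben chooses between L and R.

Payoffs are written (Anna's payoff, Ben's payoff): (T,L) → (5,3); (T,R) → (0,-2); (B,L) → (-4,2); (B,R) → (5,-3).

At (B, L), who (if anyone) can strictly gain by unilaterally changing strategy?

Anna at (B, L) earns -4; deviating to T yields 5 — a strict improvement.
Ben earns 2; deviating to R yields -3 — not better.
Only Anna has a strictly profitable deviation.

Anna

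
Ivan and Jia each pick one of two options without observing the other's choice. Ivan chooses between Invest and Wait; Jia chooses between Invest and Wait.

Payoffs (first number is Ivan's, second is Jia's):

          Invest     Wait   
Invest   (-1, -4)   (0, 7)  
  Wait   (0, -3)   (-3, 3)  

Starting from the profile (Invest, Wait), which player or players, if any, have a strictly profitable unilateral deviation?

Neither

Ivan at (Invest, Wait) earns 0; deviating to Wait yields -3 — not better.
Jia earns 7; deviating to Invest yields -4 — not better.
Neither player can strictly improve; the profile is a Nash equilibrium.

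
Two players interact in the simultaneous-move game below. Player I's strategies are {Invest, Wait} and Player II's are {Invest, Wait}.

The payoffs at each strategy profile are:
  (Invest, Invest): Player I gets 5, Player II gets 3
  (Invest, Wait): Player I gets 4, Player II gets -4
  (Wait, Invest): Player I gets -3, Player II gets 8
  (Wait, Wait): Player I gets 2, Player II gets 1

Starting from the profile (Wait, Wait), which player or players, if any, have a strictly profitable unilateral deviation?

Player I at (Wait, Wait) earns 2; deviating to Invest yields 4 — a strict improvement.
Player II earns 1; deviating to Invest yields 8 — a strict improvement.
Both Player I and Player II have strictly profitable deviations.

Both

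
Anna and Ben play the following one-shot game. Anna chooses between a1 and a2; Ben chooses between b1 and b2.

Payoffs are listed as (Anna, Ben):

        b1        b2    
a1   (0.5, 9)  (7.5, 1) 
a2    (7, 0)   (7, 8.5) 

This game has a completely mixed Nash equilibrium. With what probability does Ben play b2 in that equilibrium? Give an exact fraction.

13/14

Let y be the probability that Ben plays b1. In a completely mixed equilibrium, Anna must be indifferent between a1 and a2.
Anna's expected payoff from a1 is 0.5y + 7.5(1−y); from a2 it is 7y + 7(1−y).
Setting these equal: −7y + 7.5 = 7, so y = 1/14.
Therefore Ben plays b2 with probability 1 − 1/14 = 13/14.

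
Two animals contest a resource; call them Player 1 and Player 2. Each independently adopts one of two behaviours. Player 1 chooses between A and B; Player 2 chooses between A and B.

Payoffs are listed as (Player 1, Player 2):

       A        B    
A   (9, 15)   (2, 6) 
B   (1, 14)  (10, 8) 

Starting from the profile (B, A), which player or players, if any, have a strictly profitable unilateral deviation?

Player 1

Player 1 at (B, A) earns 1; deviating to A yields 9 — a strict improvement.
Player 2 earns 14; deviating to B yields 8 — not better.
Only Player 1 has a strictly profitable deviation.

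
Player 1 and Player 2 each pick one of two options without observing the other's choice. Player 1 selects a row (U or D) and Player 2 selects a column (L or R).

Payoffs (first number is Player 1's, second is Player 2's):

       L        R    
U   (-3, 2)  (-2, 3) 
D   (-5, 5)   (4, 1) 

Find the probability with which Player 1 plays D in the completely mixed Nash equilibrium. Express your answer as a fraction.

1/5

Let p be the probability that Player 1 plays U. In a completely mixed equilibrium, Player 2 must be indifferent between L and R.
Player 2's expected payoff from L is 2p + 5(1−p); from R it is 3p + (1−p).
Setting these equal: −3p + 5 = 2p + 1, so p = 4/5.
Therefore Player 1 plays D with probability 1 − 4/5 = 1/5.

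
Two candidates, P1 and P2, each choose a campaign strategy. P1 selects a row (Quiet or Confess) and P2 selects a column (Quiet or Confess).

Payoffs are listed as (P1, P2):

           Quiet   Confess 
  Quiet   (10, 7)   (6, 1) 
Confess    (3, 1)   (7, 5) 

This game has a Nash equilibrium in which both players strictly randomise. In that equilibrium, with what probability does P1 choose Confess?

Let p be the probability that P1 plays Quiet. In a completely mixed equilibrium, P2 must be indifferent between Quiet and Confess.
P2's expected payoff from Quiet is 7p + (1−p); from Confess it is p + 5(1−p).
Setting these equal: 6p + 1 = −4p + 5, so p = 2/5.
Therefore P1 plays Confess with probability 1 − 2/5 = 3/5.

3/5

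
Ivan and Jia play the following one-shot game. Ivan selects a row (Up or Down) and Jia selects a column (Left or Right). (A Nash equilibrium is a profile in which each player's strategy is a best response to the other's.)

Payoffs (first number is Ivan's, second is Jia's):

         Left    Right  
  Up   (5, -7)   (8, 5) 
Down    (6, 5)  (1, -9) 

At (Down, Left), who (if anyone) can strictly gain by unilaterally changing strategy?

Ivan at (Down, Left) earns 6; deviating to Up yields 5 — not better.
Jia earns 5; deviating to Right yields -9 — not better.
Neither player can strictly improve; the profile is a Nash equilibrium.

Neither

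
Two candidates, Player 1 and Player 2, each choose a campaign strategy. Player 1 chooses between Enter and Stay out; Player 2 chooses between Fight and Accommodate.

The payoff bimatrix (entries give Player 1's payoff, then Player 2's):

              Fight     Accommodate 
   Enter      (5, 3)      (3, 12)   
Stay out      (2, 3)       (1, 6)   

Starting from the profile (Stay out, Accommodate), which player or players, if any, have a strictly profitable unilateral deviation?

Player 1 at (Stay out, Accommodate) earns 1; deviating to Enter yields 3 — a strict improvement.
Player 2 earns 6; deviating to Fight yields 3 — not better.
Only Player 1 has a strictly profitable deviation.

Player 1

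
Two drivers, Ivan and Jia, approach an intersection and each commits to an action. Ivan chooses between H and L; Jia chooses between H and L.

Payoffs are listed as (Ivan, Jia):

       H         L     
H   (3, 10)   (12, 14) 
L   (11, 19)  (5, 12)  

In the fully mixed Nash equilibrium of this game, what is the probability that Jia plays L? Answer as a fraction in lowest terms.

Let q be the probability that Jia plays H. In a completely mixed equilibrium, Ivan must be indifferent between H and L.
Ivan's expected payoff from H is 3q + 12(1−q); from L it is 11q + 5(1−q).
Setting these equal: −9q + 12 = 6q + 5, so q = 7/15.
Therefore Jia plays L with probability 1 − 7/15 = 8/15.

8/15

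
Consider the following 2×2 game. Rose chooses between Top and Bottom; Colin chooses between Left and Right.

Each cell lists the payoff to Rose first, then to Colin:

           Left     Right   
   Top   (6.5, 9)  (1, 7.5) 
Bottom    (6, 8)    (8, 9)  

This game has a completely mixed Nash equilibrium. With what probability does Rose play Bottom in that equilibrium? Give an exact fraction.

Let p be the probability that Rose plays Top. In a completely mixed equilibrium, Colin must be indifferent between Left and Right.
Colin's expected payoff from Left is 9p + 8(1−p); from Right it is 7.5p + 9(1−p).
Setting these equal: p + 8 = −1.5p + 9, so p = 2/5.
Therefore Rose plays Bottom with probability 1 − 2/5 = 3/5.

3/5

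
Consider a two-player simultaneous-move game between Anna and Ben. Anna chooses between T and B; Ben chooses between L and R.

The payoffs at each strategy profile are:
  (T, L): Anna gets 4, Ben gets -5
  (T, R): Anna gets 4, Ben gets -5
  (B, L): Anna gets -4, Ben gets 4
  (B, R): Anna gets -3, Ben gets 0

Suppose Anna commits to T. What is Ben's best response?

either — both L and R are best responses

Against T, Ben earns -5 from L and -5 from R.
So either strategy is a best response.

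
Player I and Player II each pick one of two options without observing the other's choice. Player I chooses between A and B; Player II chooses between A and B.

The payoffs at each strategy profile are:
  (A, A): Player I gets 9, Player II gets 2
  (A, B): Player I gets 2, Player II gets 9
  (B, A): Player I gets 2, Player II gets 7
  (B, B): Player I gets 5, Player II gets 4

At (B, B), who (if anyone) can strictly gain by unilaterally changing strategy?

Player I at (B, B) earns 5; deviating to A yields 2 — not better.
Player II earns 4; deviating to A yields 7 — a strict improvement.
Only Player II has a strictly profitable deviation.

Player II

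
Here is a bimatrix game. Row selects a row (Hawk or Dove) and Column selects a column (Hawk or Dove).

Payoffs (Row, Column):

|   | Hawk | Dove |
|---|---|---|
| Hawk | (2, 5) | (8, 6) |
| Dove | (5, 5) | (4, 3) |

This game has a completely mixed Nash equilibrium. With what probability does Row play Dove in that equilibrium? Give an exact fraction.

1/3

Let p be the probability that Row plays Hawk. In a completely mixed equilibrium, Column must be indifferent between Hawk and Dove.
Column's expected payoff from Hawk is 5p + 5(1−p); from Dove it is 6p + 3(1−p).
Setting these equal: 5 = 3p + 3, so p = 2/3.
Therefore Row plays Dove with probability 1 − 2/3 = 1/3.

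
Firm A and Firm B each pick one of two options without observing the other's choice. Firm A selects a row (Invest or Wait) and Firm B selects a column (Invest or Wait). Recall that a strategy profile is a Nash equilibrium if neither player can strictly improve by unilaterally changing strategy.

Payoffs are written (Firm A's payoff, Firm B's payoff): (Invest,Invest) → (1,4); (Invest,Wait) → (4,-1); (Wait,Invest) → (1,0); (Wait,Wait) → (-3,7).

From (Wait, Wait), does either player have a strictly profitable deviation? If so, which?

Firm A

Firm A at (Wait, Wait) earns -3; deviating to Invest yields 4 — a strict improvement.
Firm B earns 7; deviating to Invest yields 0 — not better.
Only Firm A has a strictly profitable deviation.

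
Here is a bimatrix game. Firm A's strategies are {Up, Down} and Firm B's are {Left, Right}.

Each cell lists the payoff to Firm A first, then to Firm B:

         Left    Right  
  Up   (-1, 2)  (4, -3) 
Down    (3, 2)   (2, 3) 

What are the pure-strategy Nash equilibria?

(Up, Left): Firm A prefers Down (3 > -1) — not an equilibrium.
(Up, Right): Firm B prefers Left (2 > -3) — not an equilibrium.
(Down, Left): Firm B prefers Right (3 > 2) — not an equilibrium.
(Down, Right): Firm A prefers Up (4 > 2) — not an equilibrium.

none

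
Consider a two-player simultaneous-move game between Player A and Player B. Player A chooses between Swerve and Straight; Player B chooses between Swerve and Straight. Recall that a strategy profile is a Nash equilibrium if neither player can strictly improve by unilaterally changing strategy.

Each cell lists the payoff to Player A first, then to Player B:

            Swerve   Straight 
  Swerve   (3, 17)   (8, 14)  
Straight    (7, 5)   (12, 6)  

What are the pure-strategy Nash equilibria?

(Swerve, Swerve): Player A prefers Straight (7 > 3) — not an equilibrium.
(Swerve, Straight): Player A prefers Straight (12 > 8); Player B prefers Swerve (17 > 14) — not an equilibrium.
(Straight, Swerve): Player B prefers Straight (6 > 5) — not an equilibrium.
(Straight, Straight): Player A gets 12 ≥ 8 from Swerve, and Player B gets 6 ≥ 5 from Swerve — Nash equilibrium.

(Straight, Straight)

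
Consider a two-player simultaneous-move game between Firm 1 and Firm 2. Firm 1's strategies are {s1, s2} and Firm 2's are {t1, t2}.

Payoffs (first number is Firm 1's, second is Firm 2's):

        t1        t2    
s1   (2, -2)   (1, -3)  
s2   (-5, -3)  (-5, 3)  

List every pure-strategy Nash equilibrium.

(s1, t1): Firm 1 gets 2 ≥ -5 from s2, and Firm 2 gets -2 ≥ -3 from t2 — Nash equilibrium.
(s1, t2): Firm 2 prefers t1 (-2 > -3) — not an equilibrium.
(s2, t1): Firm 1 prefers s1 (2 > -5); Firm 2 prefers t2 (3 > -3) — not an equilibrium.
(s2, t2): Firm 1 prefers s1 (1 > -5) — not an equilibrium.

(s1, t1)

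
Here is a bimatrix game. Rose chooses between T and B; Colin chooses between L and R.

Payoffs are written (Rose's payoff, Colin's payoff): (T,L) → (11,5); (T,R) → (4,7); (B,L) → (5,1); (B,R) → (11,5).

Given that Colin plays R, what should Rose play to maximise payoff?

Against R, Rose earns 4 from T and 11 from B.
So B is the best response.

B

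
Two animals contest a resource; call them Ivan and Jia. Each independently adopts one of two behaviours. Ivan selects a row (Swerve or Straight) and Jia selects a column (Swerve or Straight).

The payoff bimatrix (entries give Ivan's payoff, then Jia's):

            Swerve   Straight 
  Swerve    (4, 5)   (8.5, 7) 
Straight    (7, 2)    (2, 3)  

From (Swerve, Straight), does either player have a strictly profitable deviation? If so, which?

Neither

Ivan at (Swerve, Straight) earns 8.5; deviating to Straight yields 2 — not better.
Jia earns 7; deviating to Swerve yields 5 — not better.
Neither player can strictly improve; the profile is a Nash equilibrium.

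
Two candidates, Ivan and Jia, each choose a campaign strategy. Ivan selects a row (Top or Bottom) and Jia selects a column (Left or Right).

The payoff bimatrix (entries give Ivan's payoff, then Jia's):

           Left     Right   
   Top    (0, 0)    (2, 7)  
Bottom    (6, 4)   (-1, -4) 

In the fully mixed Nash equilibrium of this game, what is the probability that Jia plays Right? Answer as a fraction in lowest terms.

2/3

Let y be the probability that Jia plays Left. In a completely mixed equilibrium, Ivan must be indifferent between Top and Bottom.
Ivan's expected payoff from Top is 2(1−y); from Bottom it is 6y − (1−y).
Setting these equal: −2y + 2 = 7y − 1, so y = 1/3.
Therefore Jia plays Right with probability 1 − 1/3 = 2/3.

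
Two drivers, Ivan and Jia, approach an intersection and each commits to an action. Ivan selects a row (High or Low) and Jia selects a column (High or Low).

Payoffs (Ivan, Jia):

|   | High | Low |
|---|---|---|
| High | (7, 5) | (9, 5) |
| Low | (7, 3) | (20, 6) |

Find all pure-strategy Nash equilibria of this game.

(High, High): Ivan gets 7 ≥ 7 from Low, and Jia gets 5 ≥ 5 from Low — Nash equilibrium.
(High, Low): Ivan prefers Low (20 > 9) — not an equilibrium.
(Low, High): Jia prefers Low (6 > 3) — not an equilibrium.
(Low, Low): Ivan gets 20 ≥ 9 from High, and Jia gets 6 ≥ 3 from High — Nash equilibrium.

(High, High) and (Low, Low)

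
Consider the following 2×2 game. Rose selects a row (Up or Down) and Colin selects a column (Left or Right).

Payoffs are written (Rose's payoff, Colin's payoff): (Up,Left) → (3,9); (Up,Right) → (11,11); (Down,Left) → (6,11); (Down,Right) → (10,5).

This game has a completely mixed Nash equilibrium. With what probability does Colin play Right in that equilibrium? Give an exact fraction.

Let q be the probability that Colin plays Left. In a completely mixed equilibrium, Rose must be indifferent between Up and Down.
Rose's expected payoff from Up is 3q + 11(1−q); from Down it is 6q + 10(1−q).
Setting these equal: −8q + 11 = −4q + 10, so q = 1/4.
Therefore Colin plays Right with probability 1 − 1/4 = 3/4.

3/4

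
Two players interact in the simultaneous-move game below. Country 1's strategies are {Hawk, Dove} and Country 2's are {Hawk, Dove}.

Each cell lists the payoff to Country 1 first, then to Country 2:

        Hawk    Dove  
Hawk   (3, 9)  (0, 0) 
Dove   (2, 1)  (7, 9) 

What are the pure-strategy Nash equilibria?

(Hawk, Hawk): Country 1 gets 3 ≥ 2 from Dove, and Country 2 gets 9 ≥ 0 from Dove — Nash equilibrium.
(Hawk, Dove): Country 1 prefers Dove (7 > 0); Country 2 prefers Hawk (9 > 0) — not an equilibrium.
(Dove, Hawk): Country 1 prefers Hawk (3 > 2); Country 2 prefers Dove (9 > 1) — not an equilibrium.
(Dove, Dove): Country 1 gets 7 ≥ 0 from Hawk, and Country 2 gets 9 ≥ 1 from Hawk — Nash equilibrium.

(Hawk, Hawk) and (Dove, Dove)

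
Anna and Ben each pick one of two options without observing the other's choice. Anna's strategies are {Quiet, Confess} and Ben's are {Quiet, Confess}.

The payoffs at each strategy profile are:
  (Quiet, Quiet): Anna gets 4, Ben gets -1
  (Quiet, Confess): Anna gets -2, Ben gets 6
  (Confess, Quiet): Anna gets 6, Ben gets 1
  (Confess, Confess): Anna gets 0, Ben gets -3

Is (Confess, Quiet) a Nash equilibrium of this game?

Yes

At (Confess, Quiet), Anna earns 6; switching to Quiet would give 4, so Anna has no profitable deviation.
Ben earns 1; switching to Confess would give -3, so Ben has no profitable deviation.
Neither player can gain by a unilateral deviation, so this profile is a Nash equilibrium.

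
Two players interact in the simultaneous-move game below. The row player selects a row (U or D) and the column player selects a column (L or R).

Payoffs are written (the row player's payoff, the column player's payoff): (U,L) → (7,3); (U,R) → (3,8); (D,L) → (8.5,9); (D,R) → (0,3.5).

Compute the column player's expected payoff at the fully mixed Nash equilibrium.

41/7

First find x, the probability the row player plays U, from the column player's indifference between L and R: 3x + 9(1−x) = 8x + 3.5(1−x), giving x = 11/21.
Since the column player is indifferent in equilibrium, the column player's expected payoff equals the payoff from either column against (11/21, 10/21). Using L: 3(11/21) + 9(10/21) = 41/7.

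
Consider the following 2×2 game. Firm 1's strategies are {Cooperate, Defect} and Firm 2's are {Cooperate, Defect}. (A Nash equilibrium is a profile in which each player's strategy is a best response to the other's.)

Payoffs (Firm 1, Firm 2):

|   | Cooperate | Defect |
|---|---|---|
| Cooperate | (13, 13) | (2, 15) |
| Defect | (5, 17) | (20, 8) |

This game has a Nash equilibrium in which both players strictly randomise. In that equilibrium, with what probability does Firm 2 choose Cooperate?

Let c be the probability that Firm 2 plays Cooperate. In a completely mixed equilibrium, Firm 1 must be indifferent between Cooperate and Defect.
Firm 1's expected payoff from Cooperate is 13c + 2(1−c); from Defect it is 5c + 20(1−c).
Setting these equal: 11c + 2 = −15c + 20, so c = 9/13.

9/13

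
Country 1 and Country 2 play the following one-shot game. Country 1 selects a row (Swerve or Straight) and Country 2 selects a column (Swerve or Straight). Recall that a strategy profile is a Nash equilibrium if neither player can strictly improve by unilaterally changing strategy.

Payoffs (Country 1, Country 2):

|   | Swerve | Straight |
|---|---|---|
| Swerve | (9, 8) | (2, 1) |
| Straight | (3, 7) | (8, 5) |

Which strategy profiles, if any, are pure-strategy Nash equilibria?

(Swerve, Swerve): Country 1 gets 9 ≥ 3 from Straight, and Country 2 gets 8 ≥ 1 from Straight — Nash equilibrium.
(Swerve, Straight): Country 1 prefers Straight (8 > 2); Country 2 prefers Swerve (8 > 1) — not an equilibrium.
(Straight, Swerve): Country 1 prefers Swerve (9 > 3) — not an equilibrium.
(Straight, Straight): Country 2 prefers Swerve (7 > 5) — not an equilibrium.

(Swerve, Swerve)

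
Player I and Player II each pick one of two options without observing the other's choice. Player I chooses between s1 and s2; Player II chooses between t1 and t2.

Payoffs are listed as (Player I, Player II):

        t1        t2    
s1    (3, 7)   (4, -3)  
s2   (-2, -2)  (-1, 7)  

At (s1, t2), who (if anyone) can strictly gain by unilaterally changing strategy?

Player II

Player I at (s1, t2) earns 4; deviating to s2 yields -1 — not better.
Player II earns -3; deviating to t1 yields 7 — a strict improvement.
Only Player II has a strictly profitable deviation.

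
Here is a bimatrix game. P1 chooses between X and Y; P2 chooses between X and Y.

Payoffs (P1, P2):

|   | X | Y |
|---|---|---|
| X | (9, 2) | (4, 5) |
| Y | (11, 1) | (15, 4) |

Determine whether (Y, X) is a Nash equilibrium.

No

At (Y, X), P1 earns 11; switching to X would give 9, so P1 has no profitable deviation.
P2 earns 1; switching to Y would give 4, so P2 would deviate.
Since at least one player can profitably deviate, this is not a Nash equilibrium.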